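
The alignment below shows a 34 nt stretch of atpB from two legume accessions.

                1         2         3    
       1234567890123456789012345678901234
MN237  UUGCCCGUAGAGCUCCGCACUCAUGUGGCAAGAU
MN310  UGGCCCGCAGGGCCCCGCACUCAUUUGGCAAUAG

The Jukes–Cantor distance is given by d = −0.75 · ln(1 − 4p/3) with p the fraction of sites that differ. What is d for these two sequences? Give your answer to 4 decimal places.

0.2407

Mismatches occur at site 2 (U→G), site 8 (U→C), site 11 (A→G), site 14 (U→C), site 25 (G→U), site 32 (G→U), site 34 (U→G).
p = 7/34 = 0.205882.
d = −0.75 · ln(1 − (4/3)·0.205882) = −0.75 · ln(0.725491) = −0.75 · (-0.320907) = 0.2407.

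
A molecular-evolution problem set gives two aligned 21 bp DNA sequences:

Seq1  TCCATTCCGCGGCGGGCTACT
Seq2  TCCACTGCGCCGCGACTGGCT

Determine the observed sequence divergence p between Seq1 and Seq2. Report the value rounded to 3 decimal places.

Differing sites — 5:T/C; 7:C/G; 11:G/C; 15:G/A; 16:G/C; 17:C/T; 18:T/G; 19:A/G.
There are 8 differences over 21 sites, so p = 8/21 = 0.381.

0.381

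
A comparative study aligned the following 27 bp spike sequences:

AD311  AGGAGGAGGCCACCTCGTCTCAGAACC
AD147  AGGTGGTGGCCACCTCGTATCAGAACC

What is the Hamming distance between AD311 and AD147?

Differing sites — 4:A/T; 7:A/T; 19:C/A.
That gives 3 mismatches out of 27 aligned sites, so the Hamming distance is 3.

3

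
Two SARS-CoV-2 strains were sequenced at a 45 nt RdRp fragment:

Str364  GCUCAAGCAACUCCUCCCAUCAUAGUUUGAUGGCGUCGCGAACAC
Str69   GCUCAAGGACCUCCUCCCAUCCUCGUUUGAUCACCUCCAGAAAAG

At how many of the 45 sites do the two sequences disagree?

11

The sequences differ at positions 8 (C/G), 10 (A/C), 22 (A/C), 24 (A/C), 32 (G/C), 33 (G/A), 35 (G/C), 38 (G/C), 39 (C/A), 43 (C/A), 45 (C/G).
That gives 11 mismatches out of 45 aligned sites, so the Hamming distance is 11.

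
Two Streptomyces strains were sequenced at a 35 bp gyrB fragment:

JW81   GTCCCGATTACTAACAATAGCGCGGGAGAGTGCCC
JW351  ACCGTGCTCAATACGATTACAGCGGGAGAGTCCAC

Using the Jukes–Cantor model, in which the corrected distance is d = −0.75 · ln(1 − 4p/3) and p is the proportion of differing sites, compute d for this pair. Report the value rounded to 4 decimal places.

0.5716

Differing sites — 1:G/A; 2:T/C; 4:C/G; 5:C/T; 7:A/C; 9:T/C; 11:C/A; 14:A/C; 15:C/G; 17:A/T; 20:G/C; 21:C/A; 32:G/C; 34:C/A.
p = 14/35 = 0.400000.
d = −0.75 · ln(1 − (4/3)·0.400000) = −0.75 · ln(0.466667) = −0.75 · (-0.762139) = 0.5716.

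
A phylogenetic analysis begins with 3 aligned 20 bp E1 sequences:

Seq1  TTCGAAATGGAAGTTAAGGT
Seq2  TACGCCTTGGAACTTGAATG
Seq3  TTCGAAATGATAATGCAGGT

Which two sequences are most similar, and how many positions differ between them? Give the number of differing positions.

Pairwise Hamming distances:
  Seq1 vs Seq2: 9
  Seq1 vs Seq3: 5
  Seq2 vs Seq3: 12
The smallest is 5, between Seq1 and Seq3.

5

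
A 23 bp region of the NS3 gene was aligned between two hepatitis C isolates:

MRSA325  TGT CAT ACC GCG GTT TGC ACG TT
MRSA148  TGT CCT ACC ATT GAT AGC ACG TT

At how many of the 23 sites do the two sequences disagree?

6

The sequences differ at positions 5 (A/C), 10 (G/A), 11 (C/T), 12 (G/T), 14 (T/A), 16 (T/A).
That gives 6 mismatches out of 23 aligned sites, so the Hamming distance is 6.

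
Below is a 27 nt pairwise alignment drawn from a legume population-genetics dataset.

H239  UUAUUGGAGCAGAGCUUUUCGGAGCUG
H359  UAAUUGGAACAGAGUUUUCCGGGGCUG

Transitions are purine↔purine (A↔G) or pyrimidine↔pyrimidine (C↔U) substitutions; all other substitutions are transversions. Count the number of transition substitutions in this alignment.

Mismatches occur at site 2 (U/A, transversion), site 9 (G/A, transition), site 15 (C/U, transition), site 19 (U/C, transition), site 23 (A/G, transition).
Of the 5 differences, 4 transitions and 1 transversion, so the answer is 4.

4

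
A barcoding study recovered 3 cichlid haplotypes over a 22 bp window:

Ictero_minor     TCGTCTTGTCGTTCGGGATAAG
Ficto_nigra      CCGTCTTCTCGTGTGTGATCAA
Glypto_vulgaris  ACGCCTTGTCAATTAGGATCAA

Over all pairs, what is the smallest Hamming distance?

Pairwise Hamming distances:
  Ictero_minor vs Ficto_nigra: 7
  Ictero_minor vs Glypto_vulgaris: 8
  Ficto_nigra vs Glypto_vulgaris: 8
The smallest is 7, between Ictero_minor and Ficto_nigra.

7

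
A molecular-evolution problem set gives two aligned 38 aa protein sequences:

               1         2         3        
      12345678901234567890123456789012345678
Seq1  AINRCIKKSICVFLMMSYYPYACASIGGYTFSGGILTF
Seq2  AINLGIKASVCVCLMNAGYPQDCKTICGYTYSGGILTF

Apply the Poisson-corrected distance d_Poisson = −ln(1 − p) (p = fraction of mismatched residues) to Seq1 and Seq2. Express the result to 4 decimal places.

Differing sites — 4:R/L; 5:C/G; 8:K/A; 10:I/V; 13:F/C; 16:M/N; 17:S/A; 18:Y/G; 21:Y/Q; 22:A/D; 24:A/K; 25:S/T; 27:G/C; 31:F/Y.
p = 14/38 = 0.368421.
d = −ln(1 − 0.368421) = −ln(0.631579) = 0.4595.

0.4595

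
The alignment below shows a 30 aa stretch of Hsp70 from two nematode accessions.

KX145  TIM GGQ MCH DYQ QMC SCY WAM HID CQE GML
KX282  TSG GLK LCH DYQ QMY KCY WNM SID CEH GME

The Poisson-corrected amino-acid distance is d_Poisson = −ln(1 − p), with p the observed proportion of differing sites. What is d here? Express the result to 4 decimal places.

The sequences differ at positions 2 (I/S), 3 (M/G), 5 (G/L), 6 (Q/K), 7 (M/L), 15 (C/Y), 16 (S/K), 20 (A/N), 22 (H/S), 26 (Q/E), 27 (E/H), 30 (L/E).
p = 12/30 = 0.400000.
d = −ln(1 − 0.400000) = −ln(0.600000) = 0.5108.

0.5108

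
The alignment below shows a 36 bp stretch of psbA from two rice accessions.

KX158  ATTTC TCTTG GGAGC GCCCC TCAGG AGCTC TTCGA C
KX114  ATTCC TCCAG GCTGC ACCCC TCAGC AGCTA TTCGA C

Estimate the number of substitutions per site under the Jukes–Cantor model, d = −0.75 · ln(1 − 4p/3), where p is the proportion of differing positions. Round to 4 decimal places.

The sequences differ at positions 4 (T/C), 8 (T/C), 9 (T/A), 12 (G/C), 13 (A/T), 16 (G/A), 25 (G/C), 30 (C/A).
p = 8/36 = 0.222222.
d = −0.75 · ln(1 − (4/3)·0.222222) = −0.75 · ln(0.703704) = −0.75 · (-0.351397) = 0.2635.

0.2635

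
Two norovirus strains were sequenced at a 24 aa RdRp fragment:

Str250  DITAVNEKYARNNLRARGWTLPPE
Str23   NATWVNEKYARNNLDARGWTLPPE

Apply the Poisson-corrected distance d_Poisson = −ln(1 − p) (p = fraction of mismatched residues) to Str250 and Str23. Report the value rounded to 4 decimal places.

Differing sites — 1:D/N; 2:I/A; 4:A/W; 15:R/D.
p = 4/24 = 0.166667.
d = −ln(1 − 0.166667) = −ln(0.833333) = 0.1823.

0.1823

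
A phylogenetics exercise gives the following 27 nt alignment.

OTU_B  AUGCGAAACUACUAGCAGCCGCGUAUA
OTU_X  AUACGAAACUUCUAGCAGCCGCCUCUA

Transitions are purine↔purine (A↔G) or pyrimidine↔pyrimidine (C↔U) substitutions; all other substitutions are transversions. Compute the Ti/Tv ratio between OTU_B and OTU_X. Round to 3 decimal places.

Differing sites — 3:G/A (Ti); 11:A/U (Tv); 23:G/C (Tv); 25:A/C (Tv).
Of the 4 differences, 1 transition and 3 transversions, so Ti/Tv = 1/3 = 0.333.

0.333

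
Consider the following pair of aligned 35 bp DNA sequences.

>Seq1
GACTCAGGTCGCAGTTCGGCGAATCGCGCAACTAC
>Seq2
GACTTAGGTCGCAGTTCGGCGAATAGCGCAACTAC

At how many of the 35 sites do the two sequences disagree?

Mismatches occur at site 5 (C→T), site 25 (C→A).
That gives 2 mismatches out of 35 aligned sites, so the Hamming distance is 2.

2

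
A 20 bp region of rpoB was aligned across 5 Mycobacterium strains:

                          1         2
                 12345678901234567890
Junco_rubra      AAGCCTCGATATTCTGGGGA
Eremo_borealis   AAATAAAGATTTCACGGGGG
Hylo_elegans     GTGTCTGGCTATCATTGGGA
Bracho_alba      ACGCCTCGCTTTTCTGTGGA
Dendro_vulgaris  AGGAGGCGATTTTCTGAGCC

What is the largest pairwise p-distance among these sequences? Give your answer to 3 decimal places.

Pairwise Hamming distances:
  Junco_rubra vs Eremo_borealis: 10
  Junco_rubra vs Hylo_elegans: 8
  Junco_rubra vs Bracho_alba: 4
  Junco_rubra vs Dendro_vulgaris: 8
  Eremo_borealis vs Hylo_elegans: 11
  Eremo_borealis vs Bracho_alba: 12
  Eremo_borealis vs Dendro_vulgaris: 12
  Hylo_elegans vs Bracho_alba: 9
  Hylo_elegans vs Dendro_vulgaris: 14
  Bracho_alba vs Dendro_vulgaris: 8
The largest is 14 mismatches, between Hylo_elegans and Dendro_vulgaris; p = 14/20 = 0.700.

0.700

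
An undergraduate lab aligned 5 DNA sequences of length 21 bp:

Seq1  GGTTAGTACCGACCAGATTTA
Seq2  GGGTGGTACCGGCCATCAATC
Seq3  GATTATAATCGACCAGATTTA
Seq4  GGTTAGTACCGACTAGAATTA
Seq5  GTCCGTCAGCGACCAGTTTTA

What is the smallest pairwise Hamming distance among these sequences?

Pairwise Hamming distances:
  Seq1 vs Seq2: 8
  Seq1 vs Seq3: 4
  Seq1 vs Seq4: 2
  Seq1 vs Seq5: 8
  Seq2 vs Seq3: 12
  Seq2 vs Seq4: 8
  Seq2 vs Seq5: 12
  Seq3 vs Seq4: 6
  Seq3 vs Seq5: 7
  Seq4 vs Seq5: 10
The smallest is 2, between Seq1 and Seq4.

2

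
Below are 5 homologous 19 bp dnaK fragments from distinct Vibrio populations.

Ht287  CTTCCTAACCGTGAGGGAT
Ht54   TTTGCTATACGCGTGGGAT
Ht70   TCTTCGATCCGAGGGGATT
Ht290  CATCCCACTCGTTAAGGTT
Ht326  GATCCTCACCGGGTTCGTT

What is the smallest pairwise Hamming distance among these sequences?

6

Pairwise Hamming distances:
  Ht287 vs Ht54: 6
  Ht287 vs Ht70: 9
  Ht287 vs Ht290: 7
  Ht287 vs Ht326: 8
  Ht54 vs Ht70: 8
  Ht54 vs Ht290: 11
  Ht54 vs Ht326: 10
  Ht70 vs Ht290: 11
  Ht70 vs Ht326: 11
  Ht290 vs Ht326: 10
The smallest is 6, between Ht287 and Ht54.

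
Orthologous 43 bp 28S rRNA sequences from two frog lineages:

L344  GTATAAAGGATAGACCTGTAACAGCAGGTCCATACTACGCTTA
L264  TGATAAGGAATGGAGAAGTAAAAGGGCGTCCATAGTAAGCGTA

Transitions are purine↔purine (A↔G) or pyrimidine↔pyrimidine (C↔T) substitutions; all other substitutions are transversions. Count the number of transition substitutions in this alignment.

Differing sites — 1:G/T (Tv); 2:T/G (Tv); 7:A/G (Ti); 9:G/A (Ti); 12:A/G (Ti); 15:C/G (Tv); 16:C/A (Tv); 17:T/A (Tv); 22:C/A (Tv); 25:C/G (Tv); 26:A/G (Ti); 27:G/C (Tv); 35:C/G (Tv); 38:C/A (Tv); 41:T/G (Tv).
Of the 15 differences, 4 transitions and 11 transversions, so the answer is 4.

4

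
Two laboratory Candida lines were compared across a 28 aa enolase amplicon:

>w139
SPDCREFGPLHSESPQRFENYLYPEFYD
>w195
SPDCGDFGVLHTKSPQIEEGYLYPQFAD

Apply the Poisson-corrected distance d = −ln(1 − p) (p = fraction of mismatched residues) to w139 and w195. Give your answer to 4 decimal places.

The sequences differ at positions 5 (R/G), 6 (E/D), 9 (P/V), 12 (S/T), 13 (E/K), 17 (R/I), 18 (F/E), 20 (N/G), 25 (E/Q), 27 (Y/A).
p = 10/28 = 0.357143.
d = −ln(1 − 0.357143) = −ln(0.642857) = 0.4418.

0.4418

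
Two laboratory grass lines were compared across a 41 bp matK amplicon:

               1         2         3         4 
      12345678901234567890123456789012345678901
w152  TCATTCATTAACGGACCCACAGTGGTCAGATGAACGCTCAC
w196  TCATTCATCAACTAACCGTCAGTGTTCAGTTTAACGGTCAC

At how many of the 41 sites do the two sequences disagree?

9

The sequences differ at positions 9 (T/C), 13 (G/T), 14 (G/A), 18 (C/G), 19 (A/T), 25 (G/T), 30 (A/T), 32 (G/T), 37 (C/G).
That gives 9 mismatches out of 41 aligned sites, so the Hamming distance is 9.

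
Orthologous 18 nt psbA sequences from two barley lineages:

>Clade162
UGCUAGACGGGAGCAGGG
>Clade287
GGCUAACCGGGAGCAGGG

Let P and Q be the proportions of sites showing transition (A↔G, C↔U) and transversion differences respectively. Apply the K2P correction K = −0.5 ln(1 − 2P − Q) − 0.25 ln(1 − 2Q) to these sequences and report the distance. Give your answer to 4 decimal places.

Mismatches occur at site 1 (U/G, transversion), site 6 (G/A, transition), site 7 (A/C, transversion).
Of the 3 differences, 1 transition and 2 transversions over 18 sites: P = 1/18 = 0.055556, Q = 2/18 = 0.111111.
d = −0.5·ln(0.777777) − 0.25·ln(0.777778) = −0.5·(-0.251315) − 0.25·(-0.251314) = 0.1885.

0.1885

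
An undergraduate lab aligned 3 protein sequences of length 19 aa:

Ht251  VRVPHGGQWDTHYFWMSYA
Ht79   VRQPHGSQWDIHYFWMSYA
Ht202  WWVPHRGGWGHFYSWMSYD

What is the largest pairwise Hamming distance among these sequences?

11

Pairwise Hamming distances:
  Ht251 vs Ht79: 3
  Ht251 vs Ht202: 9
  Ht79 vs Ht202: 11
The largest is 11, between Ht79 and Ht202.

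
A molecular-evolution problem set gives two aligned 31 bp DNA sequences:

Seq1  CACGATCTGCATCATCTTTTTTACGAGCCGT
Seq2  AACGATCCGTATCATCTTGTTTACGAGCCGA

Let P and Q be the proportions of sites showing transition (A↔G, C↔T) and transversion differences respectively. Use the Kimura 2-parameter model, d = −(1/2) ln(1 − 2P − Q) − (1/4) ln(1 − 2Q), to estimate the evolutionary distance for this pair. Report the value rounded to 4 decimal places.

Differing sites — 1:C/A (Tv); 8:T/C (Ti); 10:C/T (Ti); 19:T/G (Tv); 31:T/A (Tv).
Of the 5 differences, 2 transitions and 3 transversions over 31 sites: P = 2/31 = 0.064516, Q = 3/31 = 0.096774.
d = −0.5·ln(0.774194) − 0.25·ln(0.806452) = −0.5·(-0.255933) − 0.25·(-0.215111) = 0.1817.

0.1817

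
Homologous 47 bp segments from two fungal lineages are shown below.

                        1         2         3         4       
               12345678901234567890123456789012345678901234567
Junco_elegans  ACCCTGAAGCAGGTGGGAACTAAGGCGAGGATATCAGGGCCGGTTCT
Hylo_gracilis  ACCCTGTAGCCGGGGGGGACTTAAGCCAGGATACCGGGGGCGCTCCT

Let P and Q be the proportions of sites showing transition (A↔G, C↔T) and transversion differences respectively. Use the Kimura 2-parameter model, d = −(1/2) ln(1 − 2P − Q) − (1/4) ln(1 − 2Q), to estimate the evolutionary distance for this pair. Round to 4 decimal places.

The sequences differ at positions 7 (A/T, transversion), 11 (A/C, transversion), 14 (T/G, transversion), 18 (A/G, transition), 22 (A/T, transversion), 24 (G/A, transition), 27 (G/C, transversion), 34 (T/C, transition), 36 (A/G, transition), 40 (C/G, transversion), 43 (G/C, transversion), 45 (T/C, transition).
Of the 12 differences, 5 transitions and 7 transversions over 47 sites: P = 5/47 = 0.106383, Q = 7/47 = 0.148936.
d = −0.5·ln(0.638298) − 0.25·ln(0.702128) = −0.5·(-0.448950) − 0.25·(-0.353640) = 0.3129.

0.3129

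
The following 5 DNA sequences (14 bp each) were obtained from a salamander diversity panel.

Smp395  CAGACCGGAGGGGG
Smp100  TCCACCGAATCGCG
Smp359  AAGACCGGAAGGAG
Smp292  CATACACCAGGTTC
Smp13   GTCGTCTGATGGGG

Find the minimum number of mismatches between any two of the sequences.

3

Pairwise Hamming distances:
  Smp395 vs Smp100: 7
  Smp395 vs Smp359: 3
  Smp395 vs Smp292: 7
  Smp395 vs Smp13: 7
  Smp100 vs Smp359: 7
  Smp100 vs Smp292: 11
  Smp100 vs Smp13: 8
  Smp359 vs Smp292: 9
  Smp359 vs Smp13: 8
  Smp292 vs Smp13: 12
The smallest is 3, between Smp395 and Smp359.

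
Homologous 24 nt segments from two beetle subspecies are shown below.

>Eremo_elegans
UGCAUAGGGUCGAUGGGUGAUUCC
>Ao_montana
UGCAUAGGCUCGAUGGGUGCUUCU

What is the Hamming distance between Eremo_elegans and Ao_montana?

3

Mismatches occur at site 9 (G↔C), site 20 (A↔C), site 24 (C↔U).
That gives 3 mismatches out of 24 aligned sites, so the Hamming distance is 3.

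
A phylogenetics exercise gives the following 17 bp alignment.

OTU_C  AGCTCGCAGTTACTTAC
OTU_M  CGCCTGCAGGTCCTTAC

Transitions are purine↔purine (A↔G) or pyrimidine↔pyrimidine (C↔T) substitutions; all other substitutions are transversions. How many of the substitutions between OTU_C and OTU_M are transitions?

2

The sequences differ at positions 1 (A/C, transversion), 4 (T/C, transition), 5 (C/T, transition), 10 (T/G, transversion), 12 (A/C, transversion).
Of the 5 differences, 2 transitions and 3 transversions, so the answer is 2.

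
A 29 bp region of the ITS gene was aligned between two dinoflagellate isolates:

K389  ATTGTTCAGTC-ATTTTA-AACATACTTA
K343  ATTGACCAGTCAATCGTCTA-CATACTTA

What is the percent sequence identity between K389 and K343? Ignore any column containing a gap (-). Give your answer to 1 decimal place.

80.8%

Excluding the 3 gap columns leaves 26 comparable sites.
Mismatches occur at site 5 (T→A), site 6 (T→C), site 15 (T→C), site 16 (T→G), site 18 (A→C).
21 of the 26 comparable sites match, so the percent identity is 21/26 × 100 = 80.8%.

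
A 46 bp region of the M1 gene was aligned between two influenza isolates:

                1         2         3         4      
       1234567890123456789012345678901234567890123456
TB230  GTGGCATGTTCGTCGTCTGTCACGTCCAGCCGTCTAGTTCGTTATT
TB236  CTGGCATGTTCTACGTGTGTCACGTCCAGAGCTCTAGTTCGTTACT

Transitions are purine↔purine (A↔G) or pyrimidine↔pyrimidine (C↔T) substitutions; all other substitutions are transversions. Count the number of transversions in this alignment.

Differing sites — 1:G/C (Tv); 12:G/T (Tv); 13:T/A (Tv); 17:C/G (Tv); 30:C/A (Tv); 31:C/G (Tv); 32:G/C (Tv); 45:T/C (Ti).
Of the 8 differences, 1 transition and 7 transversions, so the answer is 7.

7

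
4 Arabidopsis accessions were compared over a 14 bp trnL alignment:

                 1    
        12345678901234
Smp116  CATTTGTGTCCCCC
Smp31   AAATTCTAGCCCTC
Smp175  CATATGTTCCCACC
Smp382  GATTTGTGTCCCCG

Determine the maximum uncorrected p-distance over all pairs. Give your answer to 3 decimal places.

Pairwise Hamming distances:
  Smp116 vs Smp31: 6
  Smp116 vs Smp175: 4
  Smp116 vs Smp382: 2
  Smp31 vs Smp175: 8
  Smp31 vs Smp382: 7
  Smp175 vs Smp382: 6
The largest is 8 mismatches, between Smp31 and Smp175; p = 8/14 = 0.571.

0.571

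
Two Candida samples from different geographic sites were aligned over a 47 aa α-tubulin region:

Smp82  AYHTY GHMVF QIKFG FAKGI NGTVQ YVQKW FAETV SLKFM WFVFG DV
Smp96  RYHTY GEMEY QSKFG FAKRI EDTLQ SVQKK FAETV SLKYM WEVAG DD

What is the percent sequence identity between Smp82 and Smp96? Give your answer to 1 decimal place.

68.1%

The sequences differ at positions 1 (A/R), 7 (H/E), 9 (V/E), 10 (F/Y), 12 (I/S), 19 (G/R), 21 (N/E), 22 (G/D), 24 (V/L), 26 (Y/S), 30 (W/K), 39 (F/Y), 42 (F/E), 44 (F/A), 47 (V/D).
32 of the 47 sites match, so the percent identity is 32/47 × 100 = 68.1%.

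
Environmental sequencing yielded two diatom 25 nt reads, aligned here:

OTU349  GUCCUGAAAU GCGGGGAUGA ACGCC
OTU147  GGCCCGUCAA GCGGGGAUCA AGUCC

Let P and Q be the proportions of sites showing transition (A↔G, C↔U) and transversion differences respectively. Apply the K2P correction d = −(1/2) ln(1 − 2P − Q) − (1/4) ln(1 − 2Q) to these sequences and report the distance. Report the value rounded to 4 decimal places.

0.4284

The sequences differ at positions 2 (U/G, transversion), 5 (U/C, transition), 7 (A/U, transversion), 8 (A/C, transversion), 10 (U/A, transversion), 19 (G/C, transversion), 22 (C/G, transversion), 23 (G/U, transversion).
Of the 8 differences, 1 transition and 7 transversions over 25 sites: P = 1/25 = 0.040000, Q = 7/25 = 0.280000.
d = −0.5·ln(0.640000) − 0.25·ln(0.440000) = −0.5·(-0.446287) − 0.25·(-0.820981) = 0.4284.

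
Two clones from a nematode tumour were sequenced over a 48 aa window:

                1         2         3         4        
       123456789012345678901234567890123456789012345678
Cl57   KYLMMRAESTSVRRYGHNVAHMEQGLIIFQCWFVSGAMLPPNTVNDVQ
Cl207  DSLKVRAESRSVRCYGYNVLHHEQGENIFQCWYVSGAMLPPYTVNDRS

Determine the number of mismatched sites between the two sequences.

15

Differing sites — 1:K/D; 2:Y/S; 4:M/K; 5:M/V; 10:T/R; 14:R/C; 17:H/Y; 20:A/L; 22:M/H; 26:L/E; 27:I/N; 33:F/Y; 42:N/Y; 47:V/R; 48:Q/S.
That gives 15 mismatches out of 48 aligned sites, so the Hamming distance is 15.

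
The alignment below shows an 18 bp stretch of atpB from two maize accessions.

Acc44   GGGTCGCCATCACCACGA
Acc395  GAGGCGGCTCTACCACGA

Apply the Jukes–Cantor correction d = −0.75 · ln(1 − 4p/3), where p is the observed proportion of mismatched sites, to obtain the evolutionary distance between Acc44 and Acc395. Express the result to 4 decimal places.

The sequences differ at positions 2 (G/A), 4 (T/G), 7 (C/G), 9 (A/T), 10 (T/C), 11 (C/T).
p = 6/18 = 0.333333.
d = −0.75 · ln(1 − (4/3)·0.333333) = −0.75 · ln(0.555556) = −0.75 · (-0.587786) = 0.4408.

0.4408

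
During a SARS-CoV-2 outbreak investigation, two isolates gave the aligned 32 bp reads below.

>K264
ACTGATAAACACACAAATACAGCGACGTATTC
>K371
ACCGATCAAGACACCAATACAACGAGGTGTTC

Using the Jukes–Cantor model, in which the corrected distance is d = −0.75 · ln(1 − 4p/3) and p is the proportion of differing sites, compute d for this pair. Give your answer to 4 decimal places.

Differing sites — 3:T/C; 7:A/C; 10:C/G; 15:A/C; 22:G/A; 26:C/G; 29:A/G.
p = 7/32 = 0.218750.
d = −0.75 · ln(1 − (4/3)·0.218750) = −0.75 · ln(0.708333) = −0.75 · (-0.344841) = 0.2586.

0.2586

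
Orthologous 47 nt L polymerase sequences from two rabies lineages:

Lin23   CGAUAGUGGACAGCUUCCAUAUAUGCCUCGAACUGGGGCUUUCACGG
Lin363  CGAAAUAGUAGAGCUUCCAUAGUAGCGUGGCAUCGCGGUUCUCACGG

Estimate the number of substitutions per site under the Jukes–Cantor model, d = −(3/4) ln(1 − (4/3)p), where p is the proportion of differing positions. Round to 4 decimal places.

Differing sites — 4:U/A; 6:G/U; 7:U/A; 9:G/U; 11:C/G; 22:U/G; 23:A/U; 24:U/A; 27:C/G; 29:C/G; 31:A/C; 33:C/U; 34:U/C; 36:G/C; 39:C/U; 41:U/C.
p = 16/47 = 0.340426.
d = −0.75 · ln(1 − (4/3)·0.340426) = −0.75 · ln(0.546099) = −0.75 · (-0.604955) = 0.4537.

0.4537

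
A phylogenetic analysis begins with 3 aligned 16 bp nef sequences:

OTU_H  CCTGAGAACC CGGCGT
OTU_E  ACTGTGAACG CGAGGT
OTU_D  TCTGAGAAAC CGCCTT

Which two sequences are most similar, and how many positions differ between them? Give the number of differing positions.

Pairwise Hamming distances:
  OTU_H vs OTU_E: 5
  OTU_H vs OTU_D: 4
  OTU_E vs OTU_D: 7
The smallest is 4, between OTU_H and OTU_D.

4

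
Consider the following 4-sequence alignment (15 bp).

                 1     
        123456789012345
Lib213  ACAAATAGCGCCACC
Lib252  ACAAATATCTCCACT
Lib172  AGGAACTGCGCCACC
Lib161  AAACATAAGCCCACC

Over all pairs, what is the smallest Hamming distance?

Pairwise Hamming distances:
  Lib213 vs Lib252: 3
  Lib213 vs Lib172: 4
  Lib213 vs Lib161: 5
  Lib252 vs Lib172: 7
  Lib252 vs Lib161: 6
  Lib172 vs Lib161: 8
The smallest is 3, between Lib213 and Lib252.

3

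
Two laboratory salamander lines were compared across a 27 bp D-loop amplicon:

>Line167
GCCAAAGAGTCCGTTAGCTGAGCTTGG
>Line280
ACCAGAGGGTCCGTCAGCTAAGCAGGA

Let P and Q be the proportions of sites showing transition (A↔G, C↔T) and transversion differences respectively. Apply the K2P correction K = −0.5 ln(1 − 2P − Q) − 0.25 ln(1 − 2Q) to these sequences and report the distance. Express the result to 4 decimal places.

0.4055

The sequences differ at positions 1 (G/A, transition), 5 (A/G, transition), 8 (A/G, transition), 15 (T/C, transition), 20 (G/A, transition), 24 (T/A, transversion), 25 (T/G, transversion), 27 (G/A, transition).
Of the 8 differences, 6 transitions and 2 transversions over 27 sites: P = 6/27 = 0.222222, Q = 2/27 = 0.074074.
d = −0.5·ln(0.481482) − 0.25·ln(0.851852) = −0.5·(-0.730886) − 0.25·(-0.160342) = 0.4055.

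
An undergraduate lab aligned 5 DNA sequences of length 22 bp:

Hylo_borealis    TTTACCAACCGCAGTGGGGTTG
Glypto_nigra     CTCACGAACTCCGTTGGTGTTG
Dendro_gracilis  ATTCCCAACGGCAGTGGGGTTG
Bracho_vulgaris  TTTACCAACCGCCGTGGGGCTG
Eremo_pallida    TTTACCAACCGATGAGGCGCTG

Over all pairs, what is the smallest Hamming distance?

Pairwise Hamming distances:
  Hylo_borealis vs Glypto_nigra: 8
  Hylo_borealis vs Dendro_gracilis: 3
  Hylo_borealis vs Bracho_vulgaris: 2
  Hylo_borealis vs Eremo_pallida: 5
  Glypto_nigra vs Dendro_gracilis: 9
  Glypto_nigra vs Bracho_vulgaris: 9
  Glypto_nigra vs Eremo_pallida: 11
  Dendro_gracilis vs Bracho_vulgaris: 5
  Dendro_gracilis vs Eremo_pallida: 8
  Bracho_vulgaris vs Eremo_pallida: 4
The smallest is 2, between Hylo_borealis and Bracho_vulgaris.

2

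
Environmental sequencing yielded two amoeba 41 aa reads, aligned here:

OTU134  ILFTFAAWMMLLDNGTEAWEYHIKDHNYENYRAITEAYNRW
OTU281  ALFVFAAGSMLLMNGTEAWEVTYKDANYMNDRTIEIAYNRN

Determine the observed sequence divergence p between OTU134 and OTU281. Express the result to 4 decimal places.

0.3659

Differing sites — 1:I/A; 4:T/V; 8:W/G; 9:M/S; 13:D/M; 21:Y/V; 22:H/T; 23:I/Y; 26:H/A; 29:E/M; 31:Y/D; 33:A/T; 35:T/E; 36:E/I; 41:W/N.
There are 15 differences over 41 sites, so p = 15/41 = 0.3659.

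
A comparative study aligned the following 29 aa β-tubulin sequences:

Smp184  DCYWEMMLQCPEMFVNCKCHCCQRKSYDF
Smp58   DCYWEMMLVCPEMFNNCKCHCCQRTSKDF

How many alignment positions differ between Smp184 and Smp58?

4

Mismatches occur at site 9 (Q→V), site 15 (V→N), site 25 (K→T), site 27 (Y→K).
That gives 4 mismatches out of 29 aligned sites, so the Hamming distance is 4.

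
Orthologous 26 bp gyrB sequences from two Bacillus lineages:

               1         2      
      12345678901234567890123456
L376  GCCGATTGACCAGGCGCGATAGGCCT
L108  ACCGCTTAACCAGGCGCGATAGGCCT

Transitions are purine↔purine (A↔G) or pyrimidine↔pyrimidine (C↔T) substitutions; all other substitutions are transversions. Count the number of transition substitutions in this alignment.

2

Mismatches occur at site 1 (G→A, transition), site 5 (A→C, transversion), site 8 (G→A, transition).
Of the 3 differences, 2 transitions and 1 transversion, so the answer is 2.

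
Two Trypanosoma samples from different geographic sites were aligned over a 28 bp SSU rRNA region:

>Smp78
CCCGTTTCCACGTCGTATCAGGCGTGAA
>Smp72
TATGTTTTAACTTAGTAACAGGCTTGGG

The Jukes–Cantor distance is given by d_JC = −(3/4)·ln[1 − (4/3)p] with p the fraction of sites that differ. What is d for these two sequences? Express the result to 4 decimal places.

0.5565

Differing sites — 1:C/T; 2:C/A; 3:C/T; 8:C/T; 9:C/A; 12:G/T; 14:C/A; 18:T/A; 24:G/T; 27:A/G; 28:A/G.
p = 11/28 = 0.392857.
d = −0.75 · ln(1 − (4/3)·0.392857) = −0.75 · ln(0.476191) = −0.75 · (-0.741936) = 0.5565.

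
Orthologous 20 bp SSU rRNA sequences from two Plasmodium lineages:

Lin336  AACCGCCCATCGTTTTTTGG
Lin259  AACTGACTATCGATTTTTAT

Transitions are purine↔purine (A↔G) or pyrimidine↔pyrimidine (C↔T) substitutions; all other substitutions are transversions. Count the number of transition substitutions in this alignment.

3

Mismatches occur at site 4 (C→T, transition), site 6 (C→A, transversion), site 8 (C→T, transition), site 13 (T→A, transversion), site 19 (G→A, transition), site 20 (G→T, transversion).
Of the 6 differences, 3 transitions and 3 transversions, so the answer is 3.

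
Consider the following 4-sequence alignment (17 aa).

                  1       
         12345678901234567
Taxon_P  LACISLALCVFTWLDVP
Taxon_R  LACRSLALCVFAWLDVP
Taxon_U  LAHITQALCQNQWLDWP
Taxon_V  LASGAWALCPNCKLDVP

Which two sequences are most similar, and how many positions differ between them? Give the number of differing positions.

2

Pairwise Hamming distances:
  Taxon_P vs Taxon_R: 2
  Taxon_P vs Taxon_U: 7
  Taxon_P vs Taxon_V: 8
  Taxon_R vs Taxon_U: 8
  Taxon_R vs Taxon_V: 8
  Taxon_U vs Taxon_V: 8
The smallest is 2, between Taxon_P and Taxon_R.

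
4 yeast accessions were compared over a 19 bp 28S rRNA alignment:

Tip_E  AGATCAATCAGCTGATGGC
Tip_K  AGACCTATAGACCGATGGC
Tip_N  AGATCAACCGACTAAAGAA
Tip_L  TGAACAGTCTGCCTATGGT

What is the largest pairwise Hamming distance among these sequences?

11

Pairwise Hamming distances:
  Tip_E vs Tip_K: 6
  Tip_E vs Tip_N: 7
  Tip_E vs Tip_L: 7
  Tip_K vs Tip_N: 9
  Tip_K vs Tip_L: 9
  Tip_N vs Tip_L: 11
The largest is 11, between Tip_N and Tip_L.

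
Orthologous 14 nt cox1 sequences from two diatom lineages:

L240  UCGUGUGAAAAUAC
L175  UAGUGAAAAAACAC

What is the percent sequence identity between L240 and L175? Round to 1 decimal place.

71.4%

The sequences differ at positions 2 (C/A), 6 (U/A), 7 (G/A), 12 (U/C).
10 of the 14 sites match, so the percent identity is 10/14 × 100 = 71.4%.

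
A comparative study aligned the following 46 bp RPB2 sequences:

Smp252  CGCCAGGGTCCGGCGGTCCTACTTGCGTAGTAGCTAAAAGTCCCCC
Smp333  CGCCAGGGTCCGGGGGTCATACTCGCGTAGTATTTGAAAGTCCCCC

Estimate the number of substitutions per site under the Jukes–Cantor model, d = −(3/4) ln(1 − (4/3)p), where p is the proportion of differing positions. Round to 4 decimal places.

Differing sites — 14:C/G; 19:C/A; 24:T/C; 33:G/T; 34:C/T; 36:A/G.
p = 6/46 = 0.130435.
d = −0.75 · ln(1 − (4/3)·0.130435) = −0.75 · ln(0.826087) = −0.75 · (-0.191055) = 0.1433.

0.1433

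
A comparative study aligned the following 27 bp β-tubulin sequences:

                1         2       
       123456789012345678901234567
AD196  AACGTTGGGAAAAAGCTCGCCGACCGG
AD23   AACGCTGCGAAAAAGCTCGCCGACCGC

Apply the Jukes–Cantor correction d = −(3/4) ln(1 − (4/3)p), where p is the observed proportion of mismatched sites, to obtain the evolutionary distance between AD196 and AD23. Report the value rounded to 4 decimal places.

Mismatches occur at site 5 (T→C), site 8 (G→C), site 27 (G→C).
p = 3/27 = 0.111111.
d = −0.75 · ln(1 − (4/3)·0.111111) = −0.75 · ln(0.851852) = −0.75 · (-0.160342) = 0.1203.

0.1203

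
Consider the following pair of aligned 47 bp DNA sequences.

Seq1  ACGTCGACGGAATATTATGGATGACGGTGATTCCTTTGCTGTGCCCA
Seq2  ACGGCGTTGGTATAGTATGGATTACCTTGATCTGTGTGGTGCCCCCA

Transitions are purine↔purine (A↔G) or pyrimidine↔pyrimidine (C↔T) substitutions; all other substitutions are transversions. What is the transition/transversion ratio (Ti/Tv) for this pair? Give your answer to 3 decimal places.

0.364

Differing sites — 4:T/G (Tv); 7:A/T (Tv); 8:C/T (Ti); 11:A/T (Tv); 15:T/G (Tv); 23:G/T (Tv); 26:G/C (Tv); 27:G/T (Tv); 32:T/C (Ti); 33:C/T (Ti); 34:C/G (Tv); 36:T/G (Tv); 39:C/G (Tv); 42:T/C (Ti); 43:G/C (Tv).
Of the 15 differences, 4 transitions and 11 transversions, so Ti/Tv = 4/11 = 0.364.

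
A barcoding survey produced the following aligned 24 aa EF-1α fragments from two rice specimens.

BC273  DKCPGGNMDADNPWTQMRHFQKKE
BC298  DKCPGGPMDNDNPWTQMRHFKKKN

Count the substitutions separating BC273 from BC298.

4

Differing sites — 7:N/P; 10:A/N; 21:Q/K; 24:E/N.
That gives 4 mismatches out of 24 aligned sites, so the Hamming distance is 4.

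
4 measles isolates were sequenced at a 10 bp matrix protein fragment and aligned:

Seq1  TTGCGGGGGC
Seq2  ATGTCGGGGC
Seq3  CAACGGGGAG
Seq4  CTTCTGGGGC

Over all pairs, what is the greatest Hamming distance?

7

Pairwise Hamming distances:
  Seq1 vs Seq2: 3
  Seq1 vs Seq3: 5
  Seq1 vs Seq4: 3
  Seq2 vs Seq3: 7
  Seq2 vs Seq4: 4
  Seq3 vs Seq4: 5
The largest is 7, between Seq2 and Seq3.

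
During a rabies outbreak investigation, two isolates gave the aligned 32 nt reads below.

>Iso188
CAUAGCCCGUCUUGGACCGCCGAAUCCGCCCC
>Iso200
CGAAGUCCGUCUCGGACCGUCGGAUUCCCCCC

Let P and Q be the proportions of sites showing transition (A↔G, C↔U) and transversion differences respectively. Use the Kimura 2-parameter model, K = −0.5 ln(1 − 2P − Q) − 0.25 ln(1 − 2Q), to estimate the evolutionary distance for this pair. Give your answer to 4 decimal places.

Differing sites — 2:A/G (Ti); 3:U/A (Tv); 6:C/U (Ti); 13:U/C (Ti); 20:C/U (Ti); 23:A/G (Ti); 26:C/U (Ti); 28:G/C (Tv).
Of the 8 differences, 6 transitions and 2 transversions over 32 sites: P = 6/32 = 0.187500, Q = 2/32 = 0.062500.
d = −0.5·ln(0.562500) − 0.25·ln(0.875000) = −0.5·(-0.575364) − 0.25·(-0.133531) = 0.3211.

0.3211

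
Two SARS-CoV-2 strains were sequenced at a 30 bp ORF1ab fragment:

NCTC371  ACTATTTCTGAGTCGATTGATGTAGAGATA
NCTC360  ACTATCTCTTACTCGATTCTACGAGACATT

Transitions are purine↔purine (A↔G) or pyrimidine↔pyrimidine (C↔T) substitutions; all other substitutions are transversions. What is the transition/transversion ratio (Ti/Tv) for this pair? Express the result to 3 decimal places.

0.111

Mismatches occur at site 6 (T/C, transition), site 10 (G/T, transversion), site 12 (G/C, transversion), site 19 (G/C, transversion), site 20 (A/T, transversion), site 21 (T/A, transversion), site 22 (G/C, transversion), site 23 (T/G, transversion), site 27 (G/C, transversion), site 30 (A/T, transversion).
Of the 10 differences, 1 transition and 9 transversions, so Ti/Tv = 1/9 = 0.111.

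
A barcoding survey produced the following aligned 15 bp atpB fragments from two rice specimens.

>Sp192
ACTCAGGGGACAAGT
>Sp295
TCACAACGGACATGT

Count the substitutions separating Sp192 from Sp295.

5

Mismatches occur at site 1 (A→T), site 3 (T→A), site 6 (G→A), site 7 (G→C), site 13 (A→T).
That gives 5 mismatches out of 15 aligned sites, so the Hamming distance is 5.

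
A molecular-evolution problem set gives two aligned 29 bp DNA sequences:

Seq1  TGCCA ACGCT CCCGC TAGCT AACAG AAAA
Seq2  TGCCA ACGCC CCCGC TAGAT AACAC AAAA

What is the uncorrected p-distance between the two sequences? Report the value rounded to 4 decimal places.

Mismatches occur at site 10 (T↔C), site 19 (C↔A), site 25 (G↔C).
There are 3 differences over 29 sites, so p = 3/29 = 0.1034.

0.1034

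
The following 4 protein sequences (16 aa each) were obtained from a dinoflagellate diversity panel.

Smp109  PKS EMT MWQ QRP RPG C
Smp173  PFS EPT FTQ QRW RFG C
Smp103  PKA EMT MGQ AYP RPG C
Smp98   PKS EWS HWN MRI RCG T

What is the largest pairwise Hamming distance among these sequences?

Pairwise Hamming distances:
  Smp109 vs Smp173: 6
  Smp109 vs Smp103: 4
  Smp109 vs Smp98: 8
  Smp173 vs Smp103: 9
  Smp173 vs Smp98: 10
  Smp103 vs Smp98: 11
The largest is 11, between Smp103 and Smp98.

11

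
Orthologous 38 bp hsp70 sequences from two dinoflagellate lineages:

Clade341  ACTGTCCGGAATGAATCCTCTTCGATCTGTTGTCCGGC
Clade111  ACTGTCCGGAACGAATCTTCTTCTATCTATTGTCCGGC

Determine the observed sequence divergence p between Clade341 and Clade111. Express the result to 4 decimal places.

0.1053

Differing sites — 12:T/C; 18:C/T; 24:G/T; 29:G/A.
There are 4 differences over 38 sites, so p = 4/38 = 0.1053.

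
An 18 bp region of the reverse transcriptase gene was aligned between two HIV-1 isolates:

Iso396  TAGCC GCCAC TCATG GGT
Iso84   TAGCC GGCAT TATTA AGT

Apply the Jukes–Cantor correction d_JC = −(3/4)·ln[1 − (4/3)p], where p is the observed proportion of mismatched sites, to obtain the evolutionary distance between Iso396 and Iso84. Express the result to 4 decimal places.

Mismatches occur at site 7 (C/G), site 10 (C/T), site 12 (C/A), site 13 (A/T), site 15 (G/A), site 16 (G/A).
p = 6/18 = 0.333333.
d = −0.75 · ln(1 − (4/3)·0.333333) = −0.75 · ln(0.555556) = −0.75 · (-0.587786) = 0.4408.

0.4408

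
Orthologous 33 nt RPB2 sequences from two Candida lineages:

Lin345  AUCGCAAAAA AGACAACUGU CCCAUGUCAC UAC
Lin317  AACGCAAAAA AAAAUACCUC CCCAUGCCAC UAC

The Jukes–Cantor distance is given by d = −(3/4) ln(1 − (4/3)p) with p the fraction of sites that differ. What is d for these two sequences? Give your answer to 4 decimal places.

The sequences differ at positions 2 (U/A), 12 (G/A), 14 (C/A), 15 (A/U), 18 (U/C), 19 (G/U), 20 (U/C), 27 (U/C).
p = 8/33 = 0.242424.
d = −0.75 · ln(1 − (4/3)·0.242424) = −0.75 · ln(0.676768) = −0.75 · (-0.390427) = 0.2928.

0.2928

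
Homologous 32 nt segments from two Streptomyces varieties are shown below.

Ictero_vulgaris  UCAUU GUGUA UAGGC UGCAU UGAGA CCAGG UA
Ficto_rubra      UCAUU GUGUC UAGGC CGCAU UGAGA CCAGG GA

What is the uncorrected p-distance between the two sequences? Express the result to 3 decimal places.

Differing sites — 10:A/C; 16:U/C; 31:U/G.
There are 3 differences over 32 sites, so p = 3/32 = 0.094.

0.094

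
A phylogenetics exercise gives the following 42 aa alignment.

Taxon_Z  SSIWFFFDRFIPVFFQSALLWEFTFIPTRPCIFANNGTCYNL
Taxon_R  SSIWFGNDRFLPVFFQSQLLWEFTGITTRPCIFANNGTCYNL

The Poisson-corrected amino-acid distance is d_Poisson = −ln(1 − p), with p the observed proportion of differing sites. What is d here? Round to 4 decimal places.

Mismatches occur at site 6 (F↔G), site 7 (F↔N), site 11 (I↔L), site 18 (A↔Q), site 25 (F↔G), site 27 (P↔T).
p = 6/42 = 0.142857.
d = −ln(1 − 0.142857) = −ln(0.857143) = 0.1542.

0.1542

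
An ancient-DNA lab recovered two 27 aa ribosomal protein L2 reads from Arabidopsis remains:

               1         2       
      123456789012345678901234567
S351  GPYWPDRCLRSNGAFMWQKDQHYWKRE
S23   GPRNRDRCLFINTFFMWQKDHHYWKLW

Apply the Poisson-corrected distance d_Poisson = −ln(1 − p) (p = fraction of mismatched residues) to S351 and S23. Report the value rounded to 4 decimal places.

0.4626

Mismatches occur at site 3 (Y↔R), site 4 (W↔N), site 5 (P↔R), site 10 (R↔F), site 11 (S↔I), site 13 (G↔T), site 14 (A↔F), site 21 (Q↔H), site 26 (R↔L), site 27 (E↔W).
p = 10/27 = 0.370370.
d = −ln(1 − 0.370370) = −ln(0.629630) = 0.4626.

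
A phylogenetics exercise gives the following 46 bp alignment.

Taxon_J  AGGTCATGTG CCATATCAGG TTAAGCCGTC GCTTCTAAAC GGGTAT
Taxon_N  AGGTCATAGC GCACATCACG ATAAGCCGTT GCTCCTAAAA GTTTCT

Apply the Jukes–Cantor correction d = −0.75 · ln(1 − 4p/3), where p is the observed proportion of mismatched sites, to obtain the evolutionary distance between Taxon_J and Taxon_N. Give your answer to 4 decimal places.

The sequences differ at positions 8 (G/A), 9 (T/G), 10 (G/C), 11 (C/G), 14 (T/C), 19 (G/C), 21 (T/A), 30 (C/T), 34 (T/C), 40 (C/A), 42 (G/T), 43 (G/T), 45 (A/C).
p = 13/46 = 0.282609.
d = −0.75 · ln(1 − (4/3)·0.282609) = −0.75 · ln(0.623188) = −0.75 · (-0.472907) = 0.3547.

0.3547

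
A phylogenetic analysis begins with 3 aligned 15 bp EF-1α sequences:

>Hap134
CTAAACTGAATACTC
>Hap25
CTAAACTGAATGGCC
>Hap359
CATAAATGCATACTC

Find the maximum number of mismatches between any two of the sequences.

Pairwise Hamming distances:
  Hap134 vs Hap25: 3
  Hap134 vs Hap359: 4
  Hap25 vs Hap359: 7
The largest is 7, between Hap25 and Hap359.

7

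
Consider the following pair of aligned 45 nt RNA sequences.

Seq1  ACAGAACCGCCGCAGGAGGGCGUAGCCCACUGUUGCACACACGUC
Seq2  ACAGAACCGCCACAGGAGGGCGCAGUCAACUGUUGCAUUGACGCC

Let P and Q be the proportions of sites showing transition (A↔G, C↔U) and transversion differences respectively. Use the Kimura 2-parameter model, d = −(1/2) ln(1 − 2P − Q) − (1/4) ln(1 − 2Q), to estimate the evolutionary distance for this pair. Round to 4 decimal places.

The sequences differ at positions 12 (G/A, transition), 23 (U/C, transition), 26 (C/U, transition), 28 (C/A, transversion), 38 (C/U, transition), 39 (A/U, transversion), 40 (C/G, transversion), 44 (U/C, transition).
Of the 8 differences, 5 transitions and 3 transversions over 45 sites: P = 5/45 = 0.111111, Q = 3/45 = 0.066667.
d = −0.5·ln(0.711111) − 0.25·ln(0.866666) = −0.5·(-0.340927) − 0.25·(-0.143102) = 0.2062.

0.2062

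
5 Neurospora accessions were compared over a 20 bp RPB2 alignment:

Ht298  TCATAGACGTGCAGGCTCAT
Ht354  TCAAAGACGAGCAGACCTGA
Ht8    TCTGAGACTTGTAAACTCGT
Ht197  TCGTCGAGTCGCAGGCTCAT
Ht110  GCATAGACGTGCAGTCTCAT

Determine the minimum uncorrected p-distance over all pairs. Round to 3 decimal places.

0.100

Pairwise Hamming distances:
  Ht298 vs Ht354: 7
  Ht298 vs Ht8: 7
  Ht298 vs Ht197: 5
  Ht298 vs Ht110: 2
  Ht354 vs Ht8: 9
  Ht354 vs Ht197: 11
  Ht354 vs Ht110: 8
  Ht8 vs Ht197: 9
  Ht8 vs Ht110: 8
  Ht197 vs Ht110: 7
The smallest is 2 mismatches, between Ht298 and Ht110; p = 2/20 = 0.100.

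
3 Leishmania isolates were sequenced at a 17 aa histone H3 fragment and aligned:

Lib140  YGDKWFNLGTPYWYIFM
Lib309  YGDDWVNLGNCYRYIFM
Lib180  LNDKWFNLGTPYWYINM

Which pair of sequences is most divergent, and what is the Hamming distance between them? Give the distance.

Pairwise Hamming distances:
  Lib140 vs Lib309: 5
  Lib140 vs Lib180: 3
  Lib309 vs Lib180: 8
The largest is 8, between Lib309 and Lib180.

8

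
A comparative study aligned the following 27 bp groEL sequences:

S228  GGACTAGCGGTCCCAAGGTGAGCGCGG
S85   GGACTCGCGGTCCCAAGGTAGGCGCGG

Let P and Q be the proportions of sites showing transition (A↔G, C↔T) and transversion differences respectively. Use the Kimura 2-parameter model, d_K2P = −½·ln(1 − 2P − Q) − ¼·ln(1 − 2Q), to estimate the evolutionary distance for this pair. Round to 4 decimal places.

0.1216

Mismatches occur at site 6 (A↔C, transversion), site 20 (G↔A, transition), site 21 (A↔G, transition).
Of the 3 differences, 2 transitions and 1 transversion over 27 sites: P = 2/27 = 0.074074, Q = 1/27 = 0.037037.
d = −0.5·ln(0.814815) − 0.25·ln(0.925926) = −0.5·(-0.204794) − 0.25·(-0.076961) = 0.1216.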